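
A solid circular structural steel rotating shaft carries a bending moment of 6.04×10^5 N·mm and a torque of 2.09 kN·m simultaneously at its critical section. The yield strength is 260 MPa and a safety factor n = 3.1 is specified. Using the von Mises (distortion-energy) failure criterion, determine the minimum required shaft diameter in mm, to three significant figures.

d = 61.4 mm

σ_allow = σ_y/n = 260/3.1 = 83.87 MPa.
For a solid shaft σ_b = 32M/(πd³) and τ = 16T/(πd³), so the von Mises stress is σ' = (16/πd³)·√(4M²+3T²).
√(4M²+3T²) = √(4×(604000)² + 3×(2.090×10^6)²) = 3.816×10^6 N·mm.
d³ = 16×3.816×10^6/(π×83.87) = 231700 mm³.
d = 61.42 mm.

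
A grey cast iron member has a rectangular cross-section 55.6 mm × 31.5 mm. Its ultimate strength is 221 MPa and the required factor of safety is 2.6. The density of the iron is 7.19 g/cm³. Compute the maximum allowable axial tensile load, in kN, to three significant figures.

σ_allow = 221/2.6 = 85.00 MPa.
A = 55.6×31.5 = 1751 mm².
F_allow = σ_allow × A = 85.00×1751 = 148900 N.

F_allow = 149 kN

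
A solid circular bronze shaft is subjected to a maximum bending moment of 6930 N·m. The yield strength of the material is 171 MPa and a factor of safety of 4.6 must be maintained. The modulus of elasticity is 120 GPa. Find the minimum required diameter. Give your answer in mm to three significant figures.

d = 124 mm

σ_allow = 171/4.6 = 37.17 MPa.
For a solid circular section σ = 32M/(πd³), so d³ = 32M/(π σ_allow) = 32×6930000/(π×37.17) = 1.899×10^6 mm³.
d = 123.8 mm.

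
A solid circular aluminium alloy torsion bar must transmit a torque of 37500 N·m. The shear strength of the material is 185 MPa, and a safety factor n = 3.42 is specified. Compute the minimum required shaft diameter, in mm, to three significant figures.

d = 152 mm

Allowable shear stress τ_allow = 185/3.42 = 54.09 MPa.
For a solid shaft τ = 16T/(πd³), so d³ = 16T/(π τ_allow) = 16×3.7500×10^7/(π×54.09) = 3.531×10^6 mm³.
d = (3.531×10^6)^(1/3) = 152.3 mm.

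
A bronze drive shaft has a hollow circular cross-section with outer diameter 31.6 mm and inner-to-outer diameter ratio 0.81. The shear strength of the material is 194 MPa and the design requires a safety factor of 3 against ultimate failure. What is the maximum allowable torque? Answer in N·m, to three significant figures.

T_allow = 228 N·m

τ_allow = 194/3 = 64.67 MPa.
For a hollow shaft T_allow = τ_allow·πd_o³(1−k⁴)/16 with 1−k⁴ = 0.5695, so πd_o³(1−k⁴)/16 = 3529 mm³.
T_allow = 64.67×3529 = 228200 N·mm = 228.2 N·m.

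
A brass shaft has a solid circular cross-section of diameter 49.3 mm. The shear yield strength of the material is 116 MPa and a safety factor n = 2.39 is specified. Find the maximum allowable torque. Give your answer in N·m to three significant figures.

τ_allow = 116/2.39 = 48.54 MPa.
For a solid shaft T_allow = τ_allow·πd³/16; πd³/16 = π×49.3³/16 = 23530 mm³.
T_allow = 48.54×23530 = 1.142×10^6 N·mm = 1142 N·m.

T_allow = 1140 N·m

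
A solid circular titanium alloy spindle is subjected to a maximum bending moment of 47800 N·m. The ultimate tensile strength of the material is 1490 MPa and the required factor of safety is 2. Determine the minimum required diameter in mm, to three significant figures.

d = 86.8 mm

σ_allow = 1490/2 = 745.0 MPa.
For a solid circular section σ = 32M/(πd³), so d³ = 32M/(π σ_allow) = 32×4.7800×10^7/(π×745.0) = 653500 mm³.
d = 86.78 mm.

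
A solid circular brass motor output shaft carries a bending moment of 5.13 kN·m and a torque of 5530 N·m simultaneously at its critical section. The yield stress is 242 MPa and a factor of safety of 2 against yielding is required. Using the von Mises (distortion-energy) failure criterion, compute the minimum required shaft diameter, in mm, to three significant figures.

d = 83.9 mm

σ_allow = σ_y/n = 242/2 = 121.0 MPa.
For a solid shaft σ_b = 32M/(πd³) and τ = 16T/(πd³), so the von Mises stress is σ' = (16/πd³)·√(4M²+3T²).
√(4M²+3T²) = √(4×(5.130×10^6)² + 3×(5.530×10^6)²) = 1.404×10^7 N·mm.
d³ = 16×1.404×10^7/(π×121.0) = 590800 mm³.
d = 83.91 mm.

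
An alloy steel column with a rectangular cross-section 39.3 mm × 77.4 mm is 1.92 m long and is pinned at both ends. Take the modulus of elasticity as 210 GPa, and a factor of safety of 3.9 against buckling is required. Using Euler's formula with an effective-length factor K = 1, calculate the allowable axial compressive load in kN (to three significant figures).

P_allow = 56.4 kN

Buckling occurs about the weak axis: I_min = h·b³/12 = 77.4×39.3³/12 = 391500 mm⁴ (b = 39.3 mm is the smaller dimension).
Effective length L_e = KL = 1×1.92 m = 1920 mm.
Euler critical load P_cr = π²EI/L_e² = π²×210000×391500/1920² = 220100 N.
P_allow = P_cr/n = 220100/3.9 = 56440 N.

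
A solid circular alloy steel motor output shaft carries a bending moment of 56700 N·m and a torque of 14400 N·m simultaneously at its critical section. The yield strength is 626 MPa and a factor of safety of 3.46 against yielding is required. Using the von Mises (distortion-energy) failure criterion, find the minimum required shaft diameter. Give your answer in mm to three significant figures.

d = 148 mm

σ_allow = σ_y/n = 626/3.46 = 180.9 MPa.
For a solid shaft σ_b = 32M/(πd³) and τ = 16T/(πd³), so the von Mises stress is σ' = (16/πd³)·√(4M²+3T²).
√(4M²+3T²) = √(4×(5.670×10^7)² + 3×(1.440×10^7)²) = 1.161×10^8 N·mm.
d³ = 16×1.161×10^8/(π×180.9) = 3.268×10^6 mm³.
d = 148.4 mm.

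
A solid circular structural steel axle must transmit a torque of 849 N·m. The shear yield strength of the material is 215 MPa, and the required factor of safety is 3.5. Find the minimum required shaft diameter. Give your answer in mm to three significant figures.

d = 41.3 mm

Allowable shear stress τ_allow = 215/3.5 = 61.43 MPa.
For a solid shaft τ = 16T/(πd³), so d³ = 16T/(π τ_allow) = 16×849000/(π×61.43) = 70390 mm³.
d = (70390)^(1/3) = 41.29 mm.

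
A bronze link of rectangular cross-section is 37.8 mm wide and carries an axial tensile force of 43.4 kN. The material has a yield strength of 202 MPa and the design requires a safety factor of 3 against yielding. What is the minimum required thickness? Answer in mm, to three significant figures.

t = 17.1 mm

σ_allow = 202/3 = 67.33 MPa.
Required area A = F/σ_allow = 43400/67.33 = 644.6 mm².
t = A/w = 644.6/37.8 = 17.05 mm.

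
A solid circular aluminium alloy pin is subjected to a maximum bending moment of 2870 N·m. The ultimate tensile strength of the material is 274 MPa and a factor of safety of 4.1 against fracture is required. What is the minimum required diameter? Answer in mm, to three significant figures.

d = 75.9 mm

σ_allow = 274/4.1 = 66.83 MPa.
For a solid circular section σ = 32M/(πd³), so d³ = 32M/(π σ_allow) = 32×2870000/(π×66.83) = 437400 mm³.
d = 75.91 mm.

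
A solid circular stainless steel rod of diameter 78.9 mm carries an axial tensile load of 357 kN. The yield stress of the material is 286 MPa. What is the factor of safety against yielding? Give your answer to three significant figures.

A = πd²/4 = 4889 mm².
σ = F/A = 357000/4889 = 73.02 MPa.
n = 286/73.02 = 3.917.

n = 3.92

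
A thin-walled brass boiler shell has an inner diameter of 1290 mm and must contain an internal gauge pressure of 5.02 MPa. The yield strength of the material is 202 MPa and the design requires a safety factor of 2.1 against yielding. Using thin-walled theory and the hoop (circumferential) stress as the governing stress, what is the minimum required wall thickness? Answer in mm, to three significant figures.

σ_allow = 202/2.1 = 96.19 MPa.
Hoop stress σ_h = pD/(2t), so t = pD/(2σ_allow) = 5.02×1290/(2×96.19) = 33.66 mm.

t = 33.7 mm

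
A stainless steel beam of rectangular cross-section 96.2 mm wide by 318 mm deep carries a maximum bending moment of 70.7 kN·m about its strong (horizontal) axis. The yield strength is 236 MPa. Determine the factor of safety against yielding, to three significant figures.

n = 5.41

Section modulus S = bh²/6 = 96.2×318²/6 = 1.621×10^6 mm³.
σ = M/S = 7.0700×10^7/1.621×10^6 = 43.61 MPa.
n = 236/43.61 = 5.412.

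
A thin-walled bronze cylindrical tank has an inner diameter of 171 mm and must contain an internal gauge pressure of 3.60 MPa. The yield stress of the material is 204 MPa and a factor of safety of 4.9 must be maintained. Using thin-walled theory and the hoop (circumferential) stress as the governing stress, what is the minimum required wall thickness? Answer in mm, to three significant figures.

σ_allow = 204/4.9 = 41.63 MPa.
Hoop stress σ_h = pD/(2t), so t = pD/(2σ_allow) = 3.60×171/(2×41.63) = 7.393 mm.

t = 7.39 mm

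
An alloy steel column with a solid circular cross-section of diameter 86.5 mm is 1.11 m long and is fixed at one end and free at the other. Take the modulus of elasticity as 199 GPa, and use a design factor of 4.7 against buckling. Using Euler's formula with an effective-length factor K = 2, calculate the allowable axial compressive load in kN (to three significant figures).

P_allow = 233 kN

I = πd⁴/64 = π×86.5⁴/64 = 2.748×10^6 mm⁴.
Effective length L_e = KL = 2×1.11 m = 2220 mm.
Euler critical load P_cr = π²EI/L_e² = π²×199000×2.748×10^6/2220² = 1.095×10^6 N.
P_allow = P_cr/n = 1.095×10^6/4.7 = 233000 N.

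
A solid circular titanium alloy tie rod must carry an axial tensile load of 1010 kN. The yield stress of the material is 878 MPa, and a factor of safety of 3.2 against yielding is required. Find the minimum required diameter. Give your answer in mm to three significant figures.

Allowable stress σ_allow = 878/3.2 = 274.4 MPa.
Required area A = F/σ_allow = 1010000/274.4 = 3681 mm².
A = πd²/4 → d = √(4A/π) = 68.46 mm.

d = 68.5 mm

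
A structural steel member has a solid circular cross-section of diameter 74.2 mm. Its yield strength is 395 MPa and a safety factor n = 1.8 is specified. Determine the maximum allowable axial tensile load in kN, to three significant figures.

F_allow = 949 kN

σ_allow = 395/1.8 = 219.4 MPa.
A = πd²/4 = π×74.2²/4 = 4324 mm².
F_allow = σ_allow × A = 219.4×4324 = 948900 N.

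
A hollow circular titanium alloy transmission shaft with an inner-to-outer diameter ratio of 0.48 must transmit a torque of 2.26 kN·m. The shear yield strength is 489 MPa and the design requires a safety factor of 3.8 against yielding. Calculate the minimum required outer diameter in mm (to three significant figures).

τ_allow = 489/3.8 = 128.7 MPa.
For a hollow shaft τ = 16T/[πd_o³(1−k⁴)] with k = 0.48, so 1−k⁴ = 0.9469.
d_o³ = 16T/[π τ_allow (1−k⁴)] = 16×2260000/(π×128.7×0.9469) = 94460 mm³.
d_o = 45.54 mm.

d_o = 45.5 mm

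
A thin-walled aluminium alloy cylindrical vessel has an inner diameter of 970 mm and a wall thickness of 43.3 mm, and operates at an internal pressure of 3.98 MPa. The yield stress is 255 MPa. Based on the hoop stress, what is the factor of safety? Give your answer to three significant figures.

σ_h = pD/(2t) = 3.98×970/(2×43.3) = 44.58 MPa.
n = 255/44.58 = 5.720.

n = 5.72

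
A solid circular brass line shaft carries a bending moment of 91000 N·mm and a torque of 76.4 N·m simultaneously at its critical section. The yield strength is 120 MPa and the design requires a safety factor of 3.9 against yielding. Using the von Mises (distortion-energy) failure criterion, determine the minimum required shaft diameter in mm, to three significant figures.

d = 33.4 mm

σ_allow = σ_y/n = 120/3.9 = 30.77 MPa.
For a solid shaft σ_b = 32M/(πd³) and τ = 16T/(πd³), so the von Mises stress is σ' = (16/πd³)·√(4M²+3T²).
√(4M²+3T²) = √(4×(91000)² + 3×(76400)²) = 225000 N·mm.
d³ = 16×225000/(π×30.77) = 37250 mm³.
d = 33.40 mm.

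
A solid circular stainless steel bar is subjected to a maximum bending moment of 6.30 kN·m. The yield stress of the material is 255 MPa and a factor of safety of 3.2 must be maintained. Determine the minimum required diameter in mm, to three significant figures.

d = 93.0 mm

σ_allow = 255/3.2 = 79.69 MPa.
For a solid circular section σ = 32M/(πd³), so d³ = 32M/(π σ_allow) = 32×6300000/(π×79.69) = 805300 mm³.
d = 93.04 mm.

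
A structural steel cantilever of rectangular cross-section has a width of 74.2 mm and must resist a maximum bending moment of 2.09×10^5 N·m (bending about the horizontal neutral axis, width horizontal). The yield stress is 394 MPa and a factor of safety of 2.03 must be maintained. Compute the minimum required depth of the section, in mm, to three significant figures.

σ_allow = 394/2.03 = 194.1 MPa.
For a rectangular section σ = 6M/(bh²), so h² = 6M/(b σ_allow) = 6×2.0900×10^8/(74.2×194.1) = 87070 mm².
h = 295.1 mm.

h = 295 mm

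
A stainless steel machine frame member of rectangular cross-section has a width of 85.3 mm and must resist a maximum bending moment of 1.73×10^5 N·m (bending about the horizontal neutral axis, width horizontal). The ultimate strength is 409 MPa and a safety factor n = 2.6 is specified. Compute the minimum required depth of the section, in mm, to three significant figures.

σ_allow = 409/2.6 = 157.3 MPa.
For a rectangular section σ = 6M/(bh²), so h² = 6M/(b σ_allow) = 6×1.7300×10^8/(85.3×157.3) = 77360 mm².
h = 278.1 mm.

h = 278 mm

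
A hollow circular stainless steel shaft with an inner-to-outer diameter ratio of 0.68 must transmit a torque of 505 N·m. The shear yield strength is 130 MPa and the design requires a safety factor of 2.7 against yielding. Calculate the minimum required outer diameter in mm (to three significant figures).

d_o = 40.8 mm

τ_allow = 130/2.7 = 48.15 MPa.
For a hollow shaft τ = 16T/[πd_o³(1−k⁴)] with k = 0.68, so 1−k⁴ = 0.7862.
d_o³ = 16T/[π τ_allow (1−k⁴)] = 16×505000/(π×48.15×0.7862) = 67940 mm³.
d_o = 40.81 mm.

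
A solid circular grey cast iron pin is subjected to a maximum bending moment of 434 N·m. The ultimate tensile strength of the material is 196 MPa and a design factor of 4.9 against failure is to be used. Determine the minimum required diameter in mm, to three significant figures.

d = 48.0 mm

σ_allow = 196/4.9 = 40.00 MPa.
For a solid circular section σ = 32M/(πd³), so d³ = 32M/(π σ_allow) = 32×434000/(π×40.00) = 110500 mm³.
d = 47.99 mm.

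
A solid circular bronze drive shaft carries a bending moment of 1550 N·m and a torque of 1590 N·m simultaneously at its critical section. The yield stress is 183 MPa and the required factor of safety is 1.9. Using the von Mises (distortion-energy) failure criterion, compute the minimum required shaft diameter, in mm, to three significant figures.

d = 60.3 mm

σ_allow = σ_y/n = 183/1.9 = 96.32 MPa.
For a solid shaft σ_b = 32M/(πd³) and τ = 16T/(πd³), so the von Mises stress is σ' = (16/πd³)·√(4M²+3T²).
√(4M²+3T²) = √(4×(1.550×10^6)² + 3×(1.590×10^6)²) = 4.147×10^6 N·mm.
d³ = 16×4.147×10^6/(π×96.32) = 219300 mm³.
d = 60.30 mm.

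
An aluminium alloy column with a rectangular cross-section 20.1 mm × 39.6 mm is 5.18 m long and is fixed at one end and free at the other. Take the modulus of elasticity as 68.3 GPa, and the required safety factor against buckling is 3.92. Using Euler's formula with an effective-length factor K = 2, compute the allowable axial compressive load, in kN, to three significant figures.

Buckling occurs about the weak axis: I_min = h·b³/12 = 39.6×20.1³/12 = 26800 mm⁴ (b = 20.1 mm is the smaller dimension).
Effective length L_e = KL = 2×5.18 m = 10360 mm.
Euler critical load P_cr = π²EI/L_e² = π²×68300×26800/10360² = 168.3 N.
P_allow = P_cr/n = 168.3/3.92 = 42.94 N.

P_allow = 0.0429 kN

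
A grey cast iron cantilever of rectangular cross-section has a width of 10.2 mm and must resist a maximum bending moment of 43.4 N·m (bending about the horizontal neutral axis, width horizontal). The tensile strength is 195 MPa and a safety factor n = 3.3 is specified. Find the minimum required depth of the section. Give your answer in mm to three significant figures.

h = 20.8 mm

σ_allow = 195/3.3 = 59.09 MPa.
For a rectangular section σ = 6M/(bh²), so h² = 6M/(b σ_allow) = 6×43400/(10.2×59.09) = 432.0 mm².
h = 20.79 mm.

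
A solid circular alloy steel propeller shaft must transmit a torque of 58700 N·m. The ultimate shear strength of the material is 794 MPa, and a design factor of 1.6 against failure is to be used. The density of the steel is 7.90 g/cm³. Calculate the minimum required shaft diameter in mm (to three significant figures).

d = 84.5 mm

Allowable shear stress τ_allow = 794/1.6 = 496.2 MPa.
For a solid shaft τ = 16T/(πd³), so d³ = 16T/(π τ_allow) = 16×5.8700×10^7/(π×496.2) = 602400 mm³.
d = (602400)^(1/3) = 84.46 mm.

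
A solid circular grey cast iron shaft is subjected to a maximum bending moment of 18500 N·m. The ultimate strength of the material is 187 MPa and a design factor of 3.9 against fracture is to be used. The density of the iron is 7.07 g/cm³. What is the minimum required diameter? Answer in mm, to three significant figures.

σ_allow = 187/3.9 = 47.95 MPa.
For a solid circular section σ = 32M/(πd³), so d³ = 32M/(π σ_allow) = 32×1.8500×10^7/(π×47.95) = 3.930×10^6 mm³.
d = 157.8 mm.

d = 158 mm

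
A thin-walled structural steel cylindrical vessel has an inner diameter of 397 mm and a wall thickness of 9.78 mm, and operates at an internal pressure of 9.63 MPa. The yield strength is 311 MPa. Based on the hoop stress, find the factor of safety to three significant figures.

n = 1.59

σ_h = pD/(2t) = 9.63×397/(2×9.78) = 195.5 MPa.
n = 311/195.5 = 1.591.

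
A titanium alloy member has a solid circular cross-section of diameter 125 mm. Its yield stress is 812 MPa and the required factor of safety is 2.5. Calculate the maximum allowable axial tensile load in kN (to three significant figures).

σ_allow = 812/2.5 = 324.8 MPa.
A = πd²/4 = π×125²/4 = 12270 mm².
F_allow = σ_allow × A = 324.8×12270 = 3.986×10^6 N.

F_allow = 3990 kN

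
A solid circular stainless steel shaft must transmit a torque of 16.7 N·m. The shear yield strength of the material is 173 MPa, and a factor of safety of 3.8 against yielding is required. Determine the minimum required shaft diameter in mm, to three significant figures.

Allowable shear stress τ_allow = 173/3.8 = 45.53 MPa.
For a solid shaft τ = 16T/(πd³), so d³ = 16T/(π τ_allow) = 16×16700/(π×45.53) = 1868 mm³.
d = (1868)^(1/3) = 12.32 mm.

d = 12.3 mm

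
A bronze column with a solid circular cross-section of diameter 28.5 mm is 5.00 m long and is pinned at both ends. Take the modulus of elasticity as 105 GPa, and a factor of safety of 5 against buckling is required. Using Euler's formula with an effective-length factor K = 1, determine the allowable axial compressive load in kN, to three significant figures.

I = πd⁴/64 = π×28.5⁴/64 = 32390 mm⁴.
Effective length L_e = KL = 1×5.00 m = 5000 mm.
Euler critical load P_cr = π²EI/L_e² = π²×105000×32390/5000² = 1342 N.
P_allow = P_cr/n = 1342/5 = 268.5 N.

P_allow = 0.268 kN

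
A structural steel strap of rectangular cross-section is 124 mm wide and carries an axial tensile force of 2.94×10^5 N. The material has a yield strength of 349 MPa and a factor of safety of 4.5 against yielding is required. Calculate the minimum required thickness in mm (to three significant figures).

t = 30.6 mm

σ_allow = 349/4.5 = 77.56 MPa.
Required area A = F/σ_allow = 294000/77.56 = 3791 mm².
t = A/w = 3791/124 = 30.57 mm.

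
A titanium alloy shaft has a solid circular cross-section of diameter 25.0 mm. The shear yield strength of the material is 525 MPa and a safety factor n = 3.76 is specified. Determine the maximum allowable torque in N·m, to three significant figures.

T_allow = 428 N·m

τ_allow = 525/3.76 = 139.6 MPa.
For a solid shaft T_allow = τ_allow·πd³/16; πd³/16 = π×25.0³/16 = 3068 mm³.
T_allow = 139.6×3068 = 428400 N·mm = 428.4 N·m.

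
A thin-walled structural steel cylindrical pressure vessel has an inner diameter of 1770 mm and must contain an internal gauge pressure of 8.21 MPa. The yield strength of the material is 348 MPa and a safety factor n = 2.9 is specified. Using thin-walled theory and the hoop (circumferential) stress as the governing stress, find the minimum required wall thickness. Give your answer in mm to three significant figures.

t = 60.5 mm

σ_allow = 348/2.9 = 120.0 MPa.
Hoop stress σ_h = pD/(2t), so t = pD/(2σ_allow) = 8.21×1770/(2×120.0) = 60.55 mm.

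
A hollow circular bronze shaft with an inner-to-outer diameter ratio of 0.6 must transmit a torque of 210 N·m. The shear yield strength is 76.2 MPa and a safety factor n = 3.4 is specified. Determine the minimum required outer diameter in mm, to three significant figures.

d_o = 38.0 mm

τ_allow = 76.2/3.4 = 22.41 MPa.
For a hollow shaft τ = 16T/[πd_o³(1−k⁴)] with k = 0.6, so 1−k⁴ = 0.8704.
d_o³ = 16T/[π τ_allow (1−k⁴)] = 16×210000/(π×22.41×0.8704) = 54830 mm³.
d_o = 37.99 mm.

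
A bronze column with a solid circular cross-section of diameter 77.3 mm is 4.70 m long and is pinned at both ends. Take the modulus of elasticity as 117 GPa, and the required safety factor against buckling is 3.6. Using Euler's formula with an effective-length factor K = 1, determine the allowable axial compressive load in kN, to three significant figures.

I = πd⁴/64 = π×77.3⁴/64 = 1.753×10^6 mm⁴.
Effective length L_e = KL = 1×4.70 m = 4700 mm.
Euler critical load P_cr = π²EI/L_e² = π²×117000×1.753×10^6/4700² = 91620 N.
P_allow = P_cr/n = 91620/3.6 = 25450 N.

P_allow = 25.4 kN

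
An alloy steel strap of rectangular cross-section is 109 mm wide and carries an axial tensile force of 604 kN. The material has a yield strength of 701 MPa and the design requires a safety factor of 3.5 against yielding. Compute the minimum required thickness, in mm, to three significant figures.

σ_allow = 701/3.5 = 200.3 MPa.
Required area A = F/σ_allow = 604000/200.3 = 3016 mm².
t = A/w = 3016/109 = 27.67 mm.

t = 27.7 mm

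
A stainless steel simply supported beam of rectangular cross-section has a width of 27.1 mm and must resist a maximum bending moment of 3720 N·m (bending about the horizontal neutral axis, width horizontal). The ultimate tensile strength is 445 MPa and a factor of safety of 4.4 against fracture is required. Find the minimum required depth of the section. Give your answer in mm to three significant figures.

σ_allow = 445/4.4 = 101.1 MPa.
For a rectangular section σ = 6M/(bh²), so h² = 6M/(b σ_allow) = 6×3720000/(27.1×101.1) = 8144 mm².
h = 90.24 mm.

h = 90.2 mm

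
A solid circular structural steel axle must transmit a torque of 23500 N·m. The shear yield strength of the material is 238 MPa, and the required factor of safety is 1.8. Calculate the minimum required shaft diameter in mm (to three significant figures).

d = 96.7 mm

Allowable shear stress τ_allow = 238/1.8 = 132.2 MPa.
For a solid shaft τ = 16T/(πd³), so d³ = 16T/(π τ_allow) = 16×2.3500×10^7/(π×132.2) = 905200 mm³.
d = (905200)^(1/3) = 96.73 mm.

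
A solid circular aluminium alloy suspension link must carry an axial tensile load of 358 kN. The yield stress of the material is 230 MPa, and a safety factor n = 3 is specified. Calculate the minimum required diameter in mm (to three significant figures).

d = 77.1 mm

Allowable stress σ_allow = 230/3 = 76.67 MPa.
Required area A = F/σ_allow = 358000/76.67 = 4670 mm².
A = πd²/4 → d = √(4A/π) = 77.11 mm.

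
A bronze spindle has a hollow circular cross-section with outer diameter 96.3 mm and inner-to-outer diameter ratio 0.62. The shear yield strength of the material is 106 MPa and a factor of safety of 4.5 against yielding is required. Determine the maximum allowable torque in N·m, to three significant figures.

τ_allow = 106/4.5 = 23.56 MPa.
For a hollow shaft T_allow = τ_allow·πd_o³(1−k⁴)/16 with 1−k⁴ = 0.8522, so πd_o³(1−k⁴)/16 = 149400 mm³.
T_allow = 23.56×149400 = 3.520×10^6 N·mm = 3520 N·m.

T_allow = 3520 N·m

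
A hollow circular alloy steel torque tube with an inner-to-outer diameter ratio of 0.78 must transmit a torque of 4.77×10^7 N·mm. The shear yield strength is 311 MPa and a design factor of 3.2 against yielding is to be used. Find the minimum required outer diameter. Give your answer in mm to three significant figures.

τ_allow = 311/3.2 = 97.19 MPa.
For a hollow shaft τ = 16T/[πd_o³(1−k⁴)] with k = 0.78, so 1−k⁴ = 0.6298.
d_o³ = 16T/[π τ_allow (1−k⁴)] = 16×4.7700×10^7/(π×97.19×0.6298) = 3.969×10^6 mm³.
d_o = 158.3 mm.

d_o = 158 mm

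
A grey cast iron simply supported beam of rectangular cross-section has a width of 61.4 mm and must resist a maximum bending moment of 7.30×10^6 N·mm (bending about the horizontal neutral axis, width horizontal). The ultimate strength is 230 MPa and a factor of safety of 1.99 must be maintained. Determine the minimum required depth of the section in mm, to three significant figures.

σ_allow = 230/1.99 = 115.6 MPa.
For a rectangular section σ = 6M/(bh²), so h² = 6M/(b σ_allow) = 6×7300000/(61.4×115.6) = 6172 mm².
h = 78.56 mm.

h = 78.6 mm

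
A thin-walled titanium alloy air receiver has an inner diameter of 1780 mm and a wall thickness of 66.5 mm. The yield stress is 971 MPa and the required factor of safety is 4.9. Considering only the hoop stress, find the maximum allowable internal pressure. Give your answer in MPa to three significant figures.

p_allow = 14.8 MPa

σ_allow = 971/4.9 = 198.2 MPa.
σ_h = pD/(2t) → p_allow = 2σ_allow t/D = 2×198.2×66.5/1780 = 14.81 MPa.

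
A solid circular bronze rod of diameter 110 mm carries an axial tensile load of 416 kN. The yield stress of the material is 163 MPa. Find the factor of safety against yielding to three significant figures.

n = 3.72

A = πd²/4 = 9503 mm².
σ = F/A = 416000/9503 = 43.77 MPa.
n = 163/43.77 = 3.724.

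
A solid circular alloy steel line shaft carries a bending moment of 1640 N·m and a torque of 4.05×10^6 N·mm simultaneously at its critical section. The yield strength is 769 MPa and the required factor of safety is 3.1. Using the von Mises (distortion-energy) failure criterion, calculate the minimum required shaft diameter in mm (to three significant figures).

σ_allow = σ_y/n = 769/3.1 = 248.1 MPa.
For a solid shaft σ_b = 32M/(πd³) and τ = 16T/(πd³), so the von Mises stress is σ' = (16/πd³)·√(4M²+3T²).
√(4M²+3T²) = √(4×(1.640×10^6)² + 3×(4.050×10^6)²) = 7.744×10^6 N·mm.
d³ = 16×7.744×10^6/(π×248.1) = 159000 mm³.
d = 54.17 mm.

d = 54.2 mm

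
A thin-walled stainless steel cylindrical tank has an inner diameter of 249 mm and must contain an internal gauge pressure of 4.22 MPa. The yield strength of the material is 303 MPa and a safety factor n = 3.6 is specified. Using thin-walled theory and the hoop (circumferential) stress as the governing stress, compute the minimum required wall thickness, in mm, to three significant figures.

t = 6.24 mm

σ_allow = 303/3.6 = 84.17 MPa.
Hoop stress σ_h = pD/(2t), so t = pD/(2σ_allow) = 4.22×249/(2×84.17) = 6.242 mm.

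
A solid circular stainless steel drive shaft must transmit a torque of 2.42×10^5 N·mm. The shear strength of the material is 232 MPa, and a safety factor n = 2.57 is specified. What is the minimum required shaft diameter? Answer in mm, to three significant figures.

Allowable shear stress τ_allow = 232/2.57 = 90.27 MPa.
For a solid shaft τ = 16T/(πd³), so d³ = 16T/(π τ_allow) = 16×242000/(π×90.27) = 13650 mm³.
d = (13650)^(1/3) = 23.90 mm.

d = 23.9 mm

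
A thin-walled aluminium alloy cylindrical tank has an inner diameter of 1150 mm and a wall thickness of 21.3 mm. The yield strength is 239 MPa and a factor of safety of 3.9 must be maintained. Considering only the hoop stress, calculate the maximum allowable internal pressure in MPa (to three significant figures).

σ_allow = 239/3.9 = 61.28 MPa.
σ_h = pD/(2t) → p_allow = 2σ_allow t/D = 2×61.28×21.3/1150 = 2.270 MPa.

p_allow = 2.27 MPa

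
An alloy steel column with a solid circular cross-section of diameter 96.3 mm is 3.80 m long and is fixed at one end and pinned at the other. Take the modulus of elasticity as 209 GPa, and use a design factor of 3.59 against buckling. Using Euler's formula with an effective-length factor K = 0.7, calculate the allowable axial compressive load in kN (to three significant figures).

I = πd⁴/64 = π×96.3⁴/64 = 4.222×10^6 mm⁴.
Effective length L_e = KL = 0.7×3.80 m = 2660 mm.
Euler critical load P_cr = π²EI/L_e² = π²×209000×4.222×10^6/2660² = 1.231×10^6 N.
P_allow = P_cr/n = 1.231×10^6/3.59 = 342800 N.

P_allow = 343 kN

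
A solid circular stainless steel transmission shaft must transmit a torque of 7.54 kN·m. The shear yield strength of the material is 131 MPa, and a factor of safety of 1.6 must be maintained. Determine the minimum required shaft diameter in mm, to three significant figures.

d = 77.7 mm

Allowable shear stress τ_allow = 131/1.6 = 81.88 MPa.
For a solid shaft τ = 16T/(πd³), so d³ = 16T/(π τ_allow) = 16×7540000/(π×81.88) = 469000 mm³.
d = (469000)^(1/3) = 77.70 mm.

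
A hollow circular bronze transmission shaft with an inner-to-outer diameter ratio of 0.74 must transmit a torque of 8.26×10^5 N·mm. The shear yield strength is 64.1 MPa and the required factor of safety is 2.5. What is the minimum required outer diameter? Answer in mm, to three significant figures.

d_o = 61.7 mm

τ_allow = 64.1/2.5 = 25.64 MPa.
For a hollow shaft τ = 16T/[πd_o³(1−k⁴)] with k = 0.74, so 1−k⁴ = 0.7001.
d_o³ = 16T/[π τ_allow (1−k⁴)] = 16×826000/(π×25.64×0.7001) = 234300 mm³.
d_o = 61.65 mm.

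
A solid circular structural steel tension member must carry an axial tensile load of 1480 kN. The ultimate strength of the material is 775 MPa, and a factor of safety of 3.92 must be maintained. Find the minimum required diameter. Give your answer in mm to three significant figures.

d = 97.6 mm

Allowable stress σ_allow = 775/3.92 = 197.7 MPa.
Required area A = F/σ_allow = 1480000/197.7 = 7486 mm².
A = πd²/4 → d = √(4A/π) = 97.63 mm.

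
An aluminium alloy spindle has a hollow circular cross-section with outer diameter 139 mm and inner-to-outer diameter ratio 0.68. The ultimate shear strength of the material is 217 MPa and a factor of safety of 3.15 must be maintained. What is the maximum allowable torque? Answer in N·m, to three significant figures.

τ_allow = 217/3.15 = 68.89 MPa.
For a hollow shaft T_allow = τ_allow·πd_o³(1−k⁴)/16 with 1−k⁴ = 0.7862, so πd_o³(1−k⁴)/16 = 414600 mm³.
T_allow = 68.89×414600 = 2.856×10^7 N·mm = 28560 N·m.

T_allow = 28600 N·m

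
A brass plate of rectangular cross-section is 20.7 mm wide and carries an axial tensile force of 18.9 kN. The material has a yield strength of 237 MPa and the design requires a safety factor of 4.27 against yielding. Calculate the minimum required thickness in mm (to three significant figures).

σ_allow = 237/4.27 = 55.50 MPa.
Required area A = F/σ_allow = 18900/55.50 = 340.5 mm².
t = A/w = 340.5/20.7 = 16.45 mm.

t = 16.5 mm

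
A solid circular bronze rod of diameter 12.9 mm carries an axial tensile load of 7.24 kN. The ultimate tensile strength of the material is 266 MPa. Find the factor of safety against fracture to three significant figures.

A = πd²/4 = 130.7 mm².
σ = F/A = 7240.0/130.7 = 55.39 MPa.
n = 266/55.39 = 4.802.

n = 4.80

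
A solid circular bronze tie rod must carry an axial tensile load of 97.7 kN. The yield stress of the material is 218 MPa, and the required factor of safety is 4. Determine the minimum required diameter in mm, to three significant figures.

Allowable stress σ_allow = 218/4 = 54.50 MPa.
Required area A = F/σ_allow = 97700/54.50 = 1793 mm².
A = πd²/4 → d = √(4A/π) = 47.78 mm.

d = 47.8 mm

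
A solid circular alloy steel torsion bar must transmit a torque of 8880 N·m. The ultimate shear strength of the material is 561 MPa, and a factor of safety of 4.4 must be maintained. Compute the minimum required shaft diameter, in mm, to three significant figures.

Allowable shear stress τ_allow = 561/4.4 = 127.5 MPa.
For a solid shaft τ = 16T/(πd³), so d³ = 16T/(π τ_allow) = 16×8880000/(π×127.5) = 354700 mm³.
d = (354700)^(1/3) = 70.79 mm.

d = 70.8 mm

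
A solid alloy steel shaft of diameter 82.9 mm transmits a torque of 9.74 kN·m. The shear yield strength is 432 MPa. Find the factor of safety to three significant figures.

τ = 16T/(πd³) = 16×9740000/(π×82.9³) = 87.07 MPa.
n = τ_limit/τ = 432/87.07 = 4.962.

n = 4.96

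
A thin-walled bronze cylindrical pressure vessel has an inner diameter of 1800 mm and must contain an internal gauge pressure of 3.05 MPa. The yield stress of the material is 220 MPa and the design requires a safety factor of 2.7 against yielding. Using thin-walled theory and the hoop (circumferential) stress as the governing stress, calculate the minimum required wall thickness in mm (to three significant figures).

σ_allow = 220/2.7 = 81.48 MPa.
Hoop stress σ_h = pD/(2t), so t = pD/(2σ_allow) = 3.05×1800/(2×81.48) = 33.69 mm.

t = 33.7 mm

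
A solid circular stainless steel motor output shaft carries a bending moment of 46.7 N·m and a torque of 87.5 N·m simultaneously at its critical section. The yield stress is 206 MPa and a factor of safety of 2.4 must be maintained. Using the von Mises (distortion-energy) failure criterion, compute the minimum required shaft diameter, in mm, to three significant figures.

d = 21.9 mm

σ_allow = σ_y/n = 206/2.4 = 85.83 MPa.
For a solid shaft σ_b = 32M/(πd³) and τ = 16T/(πd³), so the von Mises stress is σ' = (16/πd³)·√(4M²+3T²).
√(4M²+3T²) = √(4×(46700)² + 3×(87500)²) = 178000 N·mm.
d³ = 16×178000/(π×85.83) = 10560 mm³.
d = 21.94 mm.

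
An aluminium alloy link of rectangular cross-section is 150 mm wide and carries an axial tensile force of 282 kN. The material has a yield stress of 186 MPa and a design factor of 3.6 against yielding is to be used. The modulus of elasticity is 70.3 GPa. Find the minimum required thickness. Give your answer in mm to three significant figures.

σ_allow = 186/3.6 = 51.67 MPa.
Required area A = F/σ_allow = 282000/51.67 = 5458 mm².
t = A/w = 5458/150 = 36.39 mm.

t = 36.4 mm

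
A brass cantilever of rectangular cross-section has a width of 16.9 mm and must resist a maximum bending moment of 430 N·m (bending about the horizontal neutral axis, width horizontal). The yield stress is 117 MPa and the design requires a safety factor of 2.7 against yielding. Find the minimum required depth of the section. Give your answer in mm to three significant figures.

σ_allow = 117/2.7 = 43.33 MPa.
For a rectangular section σ = 6M/(bh²), so h² = 6M/(b σ_allow) = 6×430000/(16.9×43.33) = 3523 mm².
h = 59.35 mm.

h = 59.4 mm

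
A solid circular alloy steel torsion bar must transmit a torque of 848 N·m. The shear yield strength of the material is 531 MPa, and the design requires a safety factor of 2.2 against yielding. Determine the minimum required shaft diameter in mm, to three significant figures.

Allowable shear stress τ_allow = 531/2.2 = 241.4 MPa.
For a solid shaft τ = 16T/(πd³), so d³ = 16T/(π τ_allow) = 16×848000/(π×241.4) = 17890 mm³.
d = (17890)^(1/3) = 26.16 mm.

d = 26.2 mm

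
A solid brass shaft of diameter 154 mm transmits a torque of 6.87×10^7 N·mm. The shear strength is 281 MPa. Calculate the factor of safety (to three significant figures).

n = 2.93

τ = 16T/(πd³) = 16×6.8700×10^7/(π×154³) = 95.80 MPa.
n = τ_limit/τ = 281/95.80 = 2.933.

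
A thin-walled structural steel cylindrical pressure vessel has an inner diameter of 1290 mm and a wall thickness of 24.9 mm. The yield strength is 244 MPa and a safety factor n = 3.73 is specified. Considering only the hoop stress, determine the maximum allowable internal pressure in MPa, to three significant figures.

p_allow = 2.53 MPa

σ_allow = 244/3.73 = 65.42 MPa.
σ_h = pD/(2t) → p_allow = 2σ_allow t/D = 2×65.42×24.9/1290 = 2.525 MPa.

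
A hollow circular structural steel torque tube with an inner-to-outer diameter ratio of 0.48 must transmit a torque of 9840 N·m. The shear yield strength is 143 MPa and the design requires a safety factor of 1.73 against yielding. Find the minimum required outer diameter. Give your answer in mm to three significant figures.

d_o = 86.2 mm

τ_allow = 143/1.73 = 82.66 MPa.
For a hollow shaft τ = 16T/[πd_o³(1−k⁴)] with k = 0.48, so 1−k⁴ = 0.9469.
d_o³ = 16T/[π τ_allow (1−k⁴)] = 16×9840000/(π×82.66×0.9469) = 640300 mm³.
d_o = 86.19 mm.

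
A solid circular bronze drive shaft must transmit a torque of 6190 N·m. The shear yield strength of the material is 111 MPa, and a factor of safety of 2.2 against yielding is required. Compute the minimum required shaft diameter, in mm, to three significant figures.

Allowable shear stress τ_allow = 111/2.2 = 50.45 MPa.
For a solid shaft τ = 16T/(πd³), so d³ = 16T/(π τ_allow) = 16×6190000/(π×50.45) = 624800 mm³.
d = (624800)^(1/3) = 85.49 mm.

d = 85.5 mm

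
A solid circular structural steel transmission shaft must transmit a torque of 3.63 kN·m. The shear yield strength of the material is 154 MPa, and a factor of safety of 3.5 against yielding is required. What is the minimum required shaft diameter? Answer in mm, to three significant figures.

Allowable shear stress τ_allow = 154/3.5 = 44.00 MPa.
For a solid shaft τ = 16T/(πd³), so d³ = 16T/(π τ_allow) = 16×3630000/(π×44.00) = 420200 mm³.
d = (420200)^(1/3) = 74.90 mm.

d = 74.9 mm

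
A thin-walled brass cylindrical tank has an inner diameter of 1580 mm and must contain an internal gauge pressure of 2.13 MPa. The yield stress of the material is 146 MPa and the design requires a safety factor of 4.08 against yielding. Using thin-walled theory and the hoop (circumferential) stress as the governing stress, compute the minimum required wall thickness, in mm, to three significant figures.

σ_allow = 146/4.08 = 35.78 MPa.
Hoop stress σ_h = pD/(2t), so t = pD/(2σ_allow) = 2.13×1580/(2×35.78) = 47.02 mm.

t = 47.0 mm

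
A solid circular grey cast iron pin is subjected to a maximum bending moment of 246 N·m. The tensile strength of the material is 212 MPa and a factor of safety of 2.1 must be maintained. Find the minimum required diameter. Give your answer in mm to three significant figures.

d = 29.2 mm

σ_allow = 212/2.1 = 101.0 MPa.
For a solid circular section σ = 32M/(πd³), so d³ = 32M/(π σ_allow) = 32×246000/(π×101.0) = 24820 mm³.
d = 29.17 mm.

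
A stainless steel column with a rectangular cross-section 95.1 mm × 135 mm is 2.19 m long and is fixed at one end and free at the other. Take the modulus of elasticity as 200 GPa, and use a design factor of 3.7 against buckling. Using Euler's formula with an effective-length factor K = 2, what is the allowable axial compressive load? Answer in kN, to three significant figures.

Buckling occurs about the weak axis: I_min = h·b³/12 = 135×95.1³/12 = 9.676×10^6 mm⁴ (b = 95.1 mm is the smaller dimension).
Effective length L_e = KL = 2×2.19 m = 4380 mm.
Euler critical load P_cr = π²EI/L_e² = π²×200000×9.676×10^6/4380² = 995600 N.
P_allow = P_cr/n = 995600/3.7 = 269100 N.

P_allow = 269 kN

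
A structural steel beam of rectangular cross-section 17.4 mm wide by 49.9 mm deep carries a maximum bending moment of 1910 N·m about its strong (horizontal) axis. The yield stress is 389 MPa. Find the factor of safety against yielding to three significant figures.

Section modulus S = bh²/6 = 17.4×49.9²/6 = 7221 mm³.
σ = M/S = 1910000/7221 = 264.5 MPa.
n = 389/264.5 = 1.471.

n = 1.47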